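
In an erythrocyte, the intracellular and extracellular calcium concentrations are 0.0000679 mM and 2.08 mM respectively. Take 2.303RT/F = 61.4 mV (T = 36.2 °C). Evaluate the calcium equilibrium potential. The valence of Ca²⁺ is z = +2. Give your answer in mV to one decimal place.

137.7 mV

E = (61.4/z) · log₁₀([Ca²⁺]_out/[Ca²⁺]_in) with z = +2.
= (61.4/2) · log₁₀(2.08/0.0000679) = 30.70 · log₁₀(3.063e+04)
= 30.70 · (4.4862) = 137.73 mV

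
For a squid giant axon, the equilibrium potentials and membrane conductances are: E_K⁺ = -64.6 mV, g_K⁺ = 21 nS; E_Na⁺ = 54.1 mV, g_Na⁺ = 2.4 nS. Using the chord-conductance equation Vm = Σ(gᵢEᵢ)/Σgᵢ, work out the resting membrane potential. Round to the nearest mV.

Σ gᵢEᵢ = 21·(-64.6) + 2.4·(54.1) = -1226.76
Σ gᵢ = 21 + 2.4 = 23.4
Vm = -1226.76 / 23.4 = -52.43 mV

-52 mV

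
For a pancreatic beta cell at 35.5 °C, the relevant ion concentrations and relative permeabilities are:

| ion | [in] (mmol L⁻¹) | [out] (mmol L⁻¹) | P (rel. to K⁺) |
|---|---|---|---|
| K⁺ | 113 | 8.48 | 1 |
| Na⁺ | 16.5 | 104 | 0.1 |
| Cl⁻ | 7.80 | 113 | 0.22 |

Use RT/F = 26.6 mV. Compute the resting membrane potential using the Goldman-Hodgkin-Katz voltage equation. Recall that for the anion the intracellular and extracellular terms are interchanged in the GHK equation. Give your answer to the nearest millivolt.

Vm = 26.6 · ln[(Σ P·[cation]ₒ + Σ P·[anion]ᵢ) / (Σ P·[cation]ᵢ + Σ P·[anion]ₒ)]
Numerator = 1×8.48 + 0.1×104 + 0.22×7.80 = 20.6
Denominator = 1×113 + 0.1×16.5 + 0.22×113 = 139.5
Vm = 26.6 · ln(0.14763) = 26.6 × (-1.9130) = -50.89 mV

-51 mV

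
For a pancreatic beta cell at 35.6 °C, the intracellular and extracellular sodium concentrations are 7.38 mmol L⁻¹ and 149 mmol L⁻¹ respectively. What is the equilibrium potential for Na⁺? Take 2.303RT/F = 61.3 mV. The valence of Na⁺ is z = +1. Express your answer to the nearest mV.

80 mV

E = (61.3/z) · log₁₀([Na⁺]_out/[Na⁺]_in) with z = +1.
= (61.3/1) · log₁₀(149/7.38) = 61.30 · log₁₀(20.19)
= 61.30 · (1.3051) = 80.00 mV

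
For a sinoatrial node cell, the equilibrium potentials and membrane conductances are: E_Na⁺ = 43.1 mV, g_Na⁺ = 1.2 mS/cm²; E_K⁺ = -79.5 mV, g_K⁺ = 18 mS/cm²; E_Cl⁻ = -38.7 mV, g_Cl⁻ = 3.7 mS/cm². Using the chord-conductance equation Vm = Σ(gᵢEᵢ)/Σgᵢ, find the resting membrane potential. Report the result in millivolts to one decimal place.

-66.5 mV

Σ gᵢEᵢ = 1.2·(43.1) + 18·(-79.5) + 3.7·(-38.7) = -1522.47
Σ gᵢ = 1.2 + 18 + 3.7 = 22.9
Vm = -1522.47 / 22.9 = -66.48 mV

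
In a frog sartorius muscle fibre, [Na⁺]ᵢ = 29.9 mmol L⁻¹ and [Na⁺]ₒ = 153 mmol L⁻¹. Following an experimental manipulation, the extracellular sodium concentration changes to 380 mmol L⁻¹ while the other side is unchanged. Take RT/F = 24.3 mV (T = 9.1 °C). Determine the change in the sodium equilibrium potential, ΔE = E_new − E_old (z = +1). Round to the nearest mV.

E_old = (24.3/1)·ln(153/29.9) = 39.67 mV
E_new = (24.3/1)·ln(380/29.9) = 61.78 mV
ΔE = 61.78 − (39.67) = 22.11 mV

22 mV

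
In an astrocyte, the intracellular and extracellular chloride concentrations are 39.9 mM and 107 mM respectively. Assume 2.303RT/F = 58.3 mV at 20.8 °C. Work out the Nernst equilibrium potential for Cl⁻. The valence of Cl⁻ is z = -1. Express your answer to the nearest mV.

E = (58.3/z) · log₁₀([Cl⁻]_out/[Cl⁻]_in) with z = -1.
For an anion, dividing by z = -1 reverses the sign.
= (58.3/-1) · log₁₀(107/39.9) = -58.30 · log₁₀(2.682)
= -58.30 · (0.4284) = -24.98 mV

-25 mV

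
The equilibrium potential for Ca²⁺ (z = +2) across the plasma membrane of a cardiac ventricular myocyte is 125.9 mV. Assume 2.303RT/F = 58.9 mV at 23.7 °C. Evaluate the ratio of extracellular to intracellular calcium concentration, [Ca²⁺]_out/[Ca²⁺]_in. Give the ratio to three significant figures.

18800

log₁₀([out]/[in]) = E·z/(58.9) = 125.9 × 2 / 58.9 = 4.2750
[out]/[in] = 10^(4.2750) = 1.884e+04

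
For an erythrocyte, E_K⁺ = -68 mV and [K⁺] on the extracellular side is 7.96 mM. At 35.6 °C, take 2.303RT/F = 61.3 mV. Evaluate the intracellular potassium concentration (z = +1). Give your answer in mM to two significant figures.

Nernst: E = (61.3/1) · log₁₀([out]/[in]), so log₁₀([out]/[in]) = -68.0 × 1 / 61.3 = -1.1093.
[out]/[in] = 10^(-1.1093) = 0.07775.
[in] = 7.96 / 0.07775 = 102.4 mM.

100 mM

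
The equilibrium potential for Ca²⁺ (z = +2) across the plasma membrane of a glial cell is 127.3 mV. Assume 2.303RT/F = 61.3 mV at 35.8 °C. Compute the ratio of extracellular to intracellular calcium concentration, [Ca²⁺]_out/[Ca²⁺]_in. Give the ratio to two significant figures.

14000

log₁₀([out]/[in]) = E·z/(61.3) = 127.3 × 2 / 61.3 = 4.1533
[out]/[in] = 10^(4.1533) = 1.423e+04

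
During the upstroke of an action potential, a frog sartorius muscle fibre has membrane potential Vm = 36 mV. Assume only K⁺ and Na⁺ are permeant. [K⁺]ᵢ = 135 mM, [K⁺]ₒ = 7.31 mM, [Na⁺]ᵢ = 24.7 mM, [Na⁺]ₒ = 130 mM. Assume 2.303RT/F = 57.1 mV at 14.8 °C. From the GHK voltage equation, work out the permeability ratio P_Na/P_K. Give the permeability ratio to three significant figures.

Let α = P_Na/P_K. GHK: Vm = 57.1·log₁₀[(Kₒ + α·Naₒ)/(Kᵢ + α·Naᵢ)].
10^(Vm/57.1) = 10^(36.0/57.1) = 4.2704
So 4.2704·(Kᵢ + α·Naᵢ) = Kₒ + α·Naₒ → α = (4.2704·135.0 − 7.31) / (130.0 − 4.2704·24.7)
α = (576.5 − 7.31) / (130.0 − 105.5) = 569.2/24.52 = 23.21

23.2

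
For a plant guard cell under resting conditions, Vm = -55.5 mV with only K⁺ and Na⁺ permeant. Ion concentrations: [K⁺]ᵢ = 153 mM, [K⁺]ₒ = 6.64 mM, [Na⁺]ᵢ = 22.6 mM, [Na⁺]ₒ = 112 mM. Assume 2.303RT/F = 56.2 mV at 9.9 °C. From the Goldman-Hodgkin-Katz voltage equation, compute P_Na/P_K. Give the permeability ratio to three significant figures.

Let α = P_Na/P_K. GHK: Vm = 56.2·log₁₀[(Kₒ + α·Naₒ)/(Kᵢ + α·Naᵢ)].
10^(Vm/56.2) = 10^(-55.5/56.2) = 0.10291
So 0.10291·(Kᵢ + α·Naᵢ) = Kₒ + α·Naₒ → α = (0.10291·153.0 − 6.64) / (112.0 − 0.10291·22.6)
α = (15.75 − 6.64) / (112.0 − 2.326) = 9.105/109.7 = 0.08302

0.0830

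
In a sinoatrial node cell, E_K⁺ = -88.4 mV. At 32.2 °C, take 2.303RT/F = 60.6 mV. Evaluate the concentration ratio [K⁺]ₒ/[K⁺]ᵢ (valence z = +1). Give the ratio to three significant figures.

0.0348

log₁₀([out]/[in]) = E·z/(60.6) = -88.4 × 1 / 60.6 = -1.4587
[out]/[in] = 10^(-1.4587) = 0.03477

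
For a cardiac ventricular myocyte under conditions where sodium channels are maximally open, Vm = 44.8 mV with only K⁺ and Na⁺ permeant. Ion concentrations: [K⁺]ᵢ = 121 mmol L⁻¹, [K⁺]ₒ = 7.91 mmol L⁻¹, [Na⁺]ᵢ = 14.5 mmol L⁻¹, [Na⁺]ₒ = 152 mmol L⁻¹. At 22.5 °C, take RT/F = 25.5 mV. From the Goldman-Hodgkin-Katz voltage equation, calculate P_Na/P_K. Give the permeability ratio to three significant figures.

10.2

Let α = P_Na/P_K. GHK: Vm = 25.5·ln[(Kₒ + α·Naₒ)/(Kᵢ + α·Naᵢ)].
e^(Vm/25.5) = e^(44.8/25.5) = 5.7942
So 5.7942·(Kᵢ + α·Naᵢ) = Kₒ + α·Naₒ → α = (5.7942·121.0 − 7.91) / (152.0 − 5.7942·14.5)
α = (701.1 − 7.91) / (152.0 − 84.02) = 693.2/67.98 = 10.2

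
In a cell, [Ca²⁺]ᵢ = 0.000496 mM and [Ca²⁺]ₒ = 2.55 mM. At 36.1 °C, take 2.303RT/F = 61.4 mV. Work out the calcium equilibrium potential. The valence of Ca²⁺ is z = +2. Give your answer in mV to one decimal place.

113.9 mV

E = (61.4/z) · log₁₀([Ca²⁺]_out/[Ca²⁺]_in) with z = +2.
= (61.4/2) · log₁₀(2.55/0.000496) = 30.70 · log₁₀(5141)
= 30.70 · (3.7111) = 113.93 mV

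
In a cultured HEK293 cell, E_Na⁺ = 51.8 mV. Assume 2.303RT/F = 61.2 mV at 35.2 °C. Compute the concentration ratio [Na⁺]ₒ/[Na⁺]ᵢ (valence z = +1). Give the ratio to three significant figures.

log₁₀([out]/[in]) = E·z/(61.2) = 51.8 × 1 / 61.2 = 0.8464
[out]/[in] = 10^(0.8464) = 7.021

7.02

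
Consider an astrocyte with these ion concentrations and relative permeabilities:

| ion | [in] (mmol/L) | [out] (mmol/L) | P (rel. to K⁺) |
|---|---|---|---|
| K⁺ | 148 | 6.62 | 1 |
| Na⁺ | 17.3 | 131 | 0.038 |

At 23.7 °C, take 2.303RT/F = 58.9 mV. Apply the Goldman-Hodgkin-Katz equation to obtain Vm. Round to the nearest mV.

Vm = 58.9 · log₁₀[(Σ P·[cation]ₒ + Σ P·[anion]ᵢ) / (Σ P·[cation]ᵢ + Σ P·[anion]ₒ)]
Numerator = 1×6.62 + 0.038×131 = 11.6
Denominator = 1×148 + 0.038×17.3 = 148.7
Vm = 58.9 · log₁₀(0.078018) = 58.9 × (-1.1078) = -65.25 mV

-65 mV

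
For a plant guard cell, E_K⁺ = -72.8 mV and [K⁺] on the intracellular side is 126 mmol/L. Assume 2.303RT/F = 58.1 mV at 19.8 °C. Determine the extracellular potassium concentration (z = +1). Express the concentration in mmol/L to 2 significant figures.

7.0 mmol/L

Nernst: E = (58.1/1) · log₁₀([out]/[in]), so log₁₀([out]/[in]) = -72.8 × 1 / 58.1 = -1.2530.
[out]/[in] = 10^(-1.2530) = 0.05585.
[out] = 0.05585 × 126 = 7.037 mmol/L.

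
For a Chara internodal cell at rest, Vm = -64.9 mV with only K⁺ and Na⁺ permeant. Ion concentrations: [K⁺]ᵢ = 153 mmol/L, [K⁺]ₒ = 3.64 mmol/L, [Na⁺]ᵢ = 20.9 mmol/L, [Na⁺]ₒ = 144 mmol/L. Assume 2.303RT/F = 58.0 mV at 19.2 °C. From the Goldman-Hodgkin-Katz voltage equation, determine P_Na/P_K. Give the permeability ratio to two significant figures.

0.056

Let α = P_Na/P_K. GHK: Vm = 58.0·log₁₀[(Kₒ + α·Naₒ)/(Kᵢ + α·Naᵢ)].
10^(Vm/58.0) = 10^(-64.9/58.0) = 0.076039
So 0.076039·(Kᵢ + α·Naᵢ) = Kₒ + α·Naₒ → α = (0.076039·153.0 − 3.64) / (144.0 − 0.076039·20.9)
α = (11.63 − 3.64) / (144.0 − 1.589) = 7.994/142.4 = 0.05613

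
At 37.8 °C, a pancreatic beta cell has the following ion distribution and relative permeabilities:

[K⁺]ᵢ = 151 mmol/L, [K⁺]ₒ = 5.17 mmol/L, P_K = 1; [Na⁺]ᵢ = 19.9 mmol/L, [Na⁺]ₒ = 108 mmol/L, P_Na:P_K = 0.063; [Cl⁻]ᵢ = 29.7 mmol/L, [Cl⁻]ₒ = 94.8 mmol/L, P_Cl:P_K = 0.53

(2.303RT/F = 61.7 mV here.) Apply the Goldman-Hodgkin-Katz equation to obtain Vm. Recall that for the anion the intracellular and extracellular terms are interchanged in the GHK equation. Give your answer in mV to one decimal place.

Vm = 61.7 · log₁₀[(Σ P·[cation]ₒ + Σ P·[anion]ᵢ) / (Σ P·[cation]ᵢ + Σ P·[anion]ₒ)]
Numerator = 1×5.17 + 0.063×108 + 0.53×29.7 = 27.71
Denominator = 1×151 + 0.063×19.9 + 0.53×94.8 = 202.5
Vm = 61.7 · log₁₀(0.13687) = 61.7 × (-0.8637) = -53.29 mV

-53.3 mV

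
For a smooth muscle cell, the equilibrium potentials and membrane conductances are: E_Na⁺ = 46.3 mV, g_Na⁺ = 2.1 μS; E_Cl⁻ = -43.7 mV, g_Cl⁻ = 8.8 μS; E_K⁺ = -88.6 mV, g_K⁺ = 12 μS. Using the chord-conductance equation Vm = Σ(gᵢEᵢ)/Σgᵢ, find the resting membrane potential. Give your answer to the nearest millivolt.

Σ gᵢEᵢ = 2.1·(46.3) + 8.8·(-43.7) + 12·(-88.6) = -1350.53
Σ gᵢ = 2.1 + 8.8 + 12 = 22.9
Vm = -1350.53 / 22.9 = -58.98 mV

-59 mV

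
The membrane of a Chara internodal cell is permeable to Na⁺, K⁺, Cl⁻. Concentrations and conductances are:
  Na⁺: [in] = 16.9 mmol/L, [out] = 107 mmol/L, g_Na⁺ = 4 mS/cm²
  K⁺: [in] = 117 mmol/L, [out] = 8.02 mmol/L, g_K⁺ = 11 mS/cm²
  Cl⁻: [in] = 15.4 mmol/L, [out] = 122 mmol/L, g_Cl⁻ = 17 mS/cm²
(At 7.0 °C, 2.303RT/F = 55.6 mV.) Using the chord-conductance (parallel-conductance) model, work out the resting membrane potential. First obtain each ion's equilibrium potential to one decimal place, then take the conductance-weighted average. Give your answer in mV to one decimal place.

E_Na⁺ = (55.6/1)·log₁₀(107/16.9) = 44.6 mV
E_K⁺ = (55.6/1)·log₁₀(8.02/117) = -64.7 mV
E_Cl⁻ = (55.6/-1)·log₁₀(122/15.4) = -50.0 mV
Vm = (Σ gᵢEᵢ)/(Σ gᵢ) = (4·44.6 + 11·-64.7 + 17·-50.0) / (4 + 11 + 17)
= -1383.30 / 32 = -43.23 mV

-43.2 mV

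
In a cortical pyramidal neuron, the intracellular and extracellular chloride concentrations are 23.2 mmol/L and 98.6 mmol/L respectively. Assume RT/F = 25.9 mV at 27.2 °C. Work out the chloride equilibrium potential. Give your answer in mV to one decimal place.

E = (25.9/z) · ln([Cl⁻]_out/[Cl⁻]_in) with z = -1.
For an anion, dividing by z = -1 reverses the sign.
= (25.9/-1) · ln(98.6/23.2) = -25.90 · ln(4.25)
= -25.90 · (1.4469) = -37.48 mV

-37.5 mV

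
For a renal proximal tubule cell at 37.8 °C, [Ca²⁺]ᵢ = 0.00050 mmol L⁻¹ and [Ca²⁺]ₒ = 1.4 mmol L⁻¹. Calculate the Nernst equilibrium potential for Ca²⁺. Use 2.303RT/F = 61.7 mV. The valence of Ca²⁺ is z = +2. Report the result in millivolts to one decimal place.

106.3 mV

E = (61.7/z) · log₁₀([Ca²⁺]_out/[Ca²⁺]_in) with z = +2.
= (61.7/2) · log₁₀(1.4/0.00050) = 30.85 · log₁₀(2800)
= 30.85 · (3.4472) = 106.34 mV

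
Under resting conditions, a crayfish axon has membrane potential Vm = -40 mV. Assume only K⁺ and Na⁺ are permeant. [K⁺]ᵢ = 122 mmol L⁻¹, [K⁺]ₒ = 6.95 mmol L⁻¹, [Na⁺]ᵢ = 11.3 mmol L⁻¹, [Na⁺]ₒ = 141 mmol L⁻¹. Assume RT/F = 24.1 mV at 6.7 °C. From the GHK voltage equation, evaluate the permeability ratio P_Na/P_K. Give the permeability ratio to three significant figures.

Let α = P_Na/P_K. GHK: Vm = 24.1·ln[(Kₒ + α·Naₒ)/(Kᵢ + α·Naᵢ)].
e^(Vm/24.1) = e^(-40.0/24.1) = 0.19019
So 0.19019·(Kᵢ + α·Naᵢ) = Kₒ + α·Naₒ → α = (0.19019·122.0 − 6.95) / (141.0 − 0.19019·11.3)
α = (23.2 − 6.95) / (141.0 − 2.149) = 16.25/138.9 = 0.1171

0.117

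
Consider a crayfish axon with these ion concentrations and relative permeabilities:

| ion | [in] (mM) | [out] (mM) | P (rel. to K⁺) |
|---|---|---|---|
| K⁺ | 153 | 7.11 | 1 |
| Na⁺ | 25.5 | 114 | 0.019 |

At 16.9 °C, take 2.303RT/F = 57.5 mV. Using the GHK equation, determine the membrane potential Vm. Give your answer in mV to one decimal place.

Vm = 57.5 · log₁₀[(Σ P·[cation]ₒ + Σ P·[anion]ᵢ) / (Σ P·[cation]ᵢ + Σ P·[anion]ₒ)]
Numerator = 1×7.11 + 0.019×114 = 9.276
Denominator = 1×153 + 0.019×25.5 = 153.5
Vm = 57.5 · log₁₀(0.060436) = 57.5 × (-1.2187) = -70.08 mV

-70.1 mV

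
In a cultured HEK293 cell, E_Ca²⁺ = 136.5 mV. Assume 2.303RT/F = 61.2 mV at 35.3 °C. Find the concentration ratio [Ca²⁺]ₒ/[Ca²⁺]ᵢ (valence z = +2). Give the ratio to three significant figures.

28900

log₁₀([out]/[in]) = E·z/(61.2) = 136.5 × 2 / 61.2 = 4.4608
[out]/[in] = 10^(4.4608) = 2.889e+04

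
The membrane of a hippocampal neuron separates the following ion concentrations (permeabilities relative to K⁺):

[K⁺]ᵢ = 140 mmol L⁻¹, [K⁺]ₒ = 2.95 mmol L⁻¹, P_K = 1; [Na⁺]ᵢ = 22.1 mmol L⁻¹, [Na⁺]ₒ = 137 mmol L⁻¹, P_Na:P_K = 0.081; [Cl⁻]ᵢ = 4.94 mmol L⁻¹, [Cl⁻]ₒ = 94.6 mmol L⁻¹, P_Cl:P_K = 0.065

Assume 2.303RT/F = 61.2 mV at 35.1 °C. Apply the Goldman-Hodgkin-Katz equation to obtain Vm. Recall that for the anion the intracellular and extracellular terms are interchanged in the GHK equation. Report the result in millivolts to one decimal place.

-62.0 mV

Vm = 61.2 · log₁₀[(Σ P·[cation]ₒ + Σ P·[anion]ᵢ) / (Σ P·[cation]ᵢ + Σ P·[anion]ₒ)]
Numerator = 1×2.95 + 0.081×137 + 0.065×4.94 = 14.37
Denominator = 1×140 + 0.081×22.1 + 0.065×94.6 = 147.9
Vm = 61.2 · log₁₀(0.097122) = 61.2 × (-1.0127) = -61.98 mV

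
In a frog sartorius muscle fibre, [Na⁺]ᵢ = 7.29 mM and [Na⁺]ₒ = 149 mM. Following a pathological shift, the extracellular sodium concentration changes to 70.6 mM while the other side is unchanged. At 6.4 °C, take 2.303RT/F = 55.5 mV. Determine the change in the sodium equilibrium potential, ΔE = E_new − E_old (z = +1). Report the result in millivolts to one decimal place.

-18.0 mV

E_old = (55.5/1)·log₁₀(149/7.29) = 72.73 mV
E_new = (55.5/1)·log₁₀(70.6/7.29) = 54.73 mV
ΔE = 54.73 − (72.73) = -18.00 mV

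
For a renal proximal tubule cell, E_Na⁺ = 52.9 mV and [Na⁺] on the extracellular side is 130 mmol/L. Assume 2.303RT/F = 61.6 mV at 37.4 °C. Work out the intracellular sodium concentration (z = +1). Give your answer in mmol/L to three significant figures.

Nernst: E = (61.6/1) · log₁₀([out]/[in]), so log₁₀([out]/[in]) = 52.9 × 1 / 61.6 = 0.8588.
[out]/[in] = 10^(0.8588) = 7.224.
[in] = 130 / 7.224 = 18 mmol/L.

18.0 mmol/L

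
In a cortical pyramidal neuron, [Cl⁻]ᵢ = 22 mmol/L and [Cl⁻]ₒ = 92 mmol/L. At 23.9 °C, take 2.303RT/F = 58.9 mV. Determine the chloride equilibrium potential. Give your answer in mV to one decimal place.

E = (58.9/z) · log₁₀([Cl⁻]_out/[Cl⁻]_in) with z = -1.
For an anion, dividing by z = -1 reverses the sign.
= (58.9/-1) · log₁₀(92/22) = -58.90 · log₁₀(4.182)
= -58.90 · (0.6214) = -36.60 mV

-36.6 mV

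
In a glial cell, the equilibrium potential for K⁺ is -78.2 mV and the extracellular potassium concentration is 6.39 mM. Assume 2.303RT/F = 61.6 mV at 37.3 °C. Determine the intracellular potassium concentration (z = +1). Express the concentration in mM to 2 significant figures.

120 mM

Nernst: E = (61.6/1) · log₁₀([out]/[in]), so log₁₀([out]/[in]) = -78.2 × 1 / 61.6 = -1.2695.
[out]/[in] = 10^(-1.2695) = 0.05377.
[in] = 6.39 / 0.05377 = 118.8 mM.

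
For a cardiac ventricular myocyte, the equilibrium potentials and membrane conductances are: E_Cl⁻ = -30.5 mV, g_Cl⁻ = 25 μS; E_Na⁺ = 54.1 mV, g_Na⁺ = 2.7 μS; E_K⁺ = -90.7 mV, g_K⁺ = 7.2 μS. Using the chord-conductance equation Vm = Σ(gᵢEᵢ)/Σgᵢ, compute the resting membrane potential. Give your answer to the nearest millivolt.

Σ gᵢEᵢ = 25·(-30.5) + 2.7·(54.1) + 7.2·(-90.7) = -1269.47
Σ gᵢ = 25 + 2.7 + 7.2 = 34.9
Vm = -1269.47 / 34.9 = -36.37 mV

-36 mV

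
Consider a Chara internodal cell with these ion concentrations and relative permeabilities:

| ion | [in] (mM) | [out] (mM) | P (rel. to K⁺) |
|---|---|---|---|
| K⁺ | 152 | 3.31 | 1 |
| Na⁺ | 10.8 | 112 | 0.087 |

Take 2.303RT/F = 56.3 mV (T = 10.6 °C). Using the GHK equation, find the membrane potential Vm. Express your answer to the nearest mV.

Vm = 56.3 · log₁₀[(Σ P·[cation]ₒ + Σ P·[anion]ᵢ) / (Σ P·[cation]ᵢ + Σ P·[anion]ₒ)]
Numerator = 1×3.31 + 0.087×112 = 13.05
Denominator = 1×152 + 0.087×10.8 = 152.9
Vm = 56.3 · log₁₀(0.085354) = 56.3 × (-1.0688) = -60.17 mV

-60 mV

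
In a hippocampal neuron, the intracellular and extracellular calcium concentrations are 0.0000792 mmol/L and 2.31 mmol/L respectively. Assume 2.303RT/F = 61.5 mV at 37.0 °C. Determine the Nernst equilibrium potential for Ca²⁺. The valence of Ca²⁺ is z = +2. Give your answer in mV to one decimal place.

137.3 mV

E = (61.5/z) · log₁₀([Ca²⁺]_out/[Ca²⁺]_in) with z = +2.
= (61.5/2) · log₁₀(2.31/0.0000792) = 30.75 · log₁₀(2.917e+04)
= 30.75 · (4.4649) = 137.30 mV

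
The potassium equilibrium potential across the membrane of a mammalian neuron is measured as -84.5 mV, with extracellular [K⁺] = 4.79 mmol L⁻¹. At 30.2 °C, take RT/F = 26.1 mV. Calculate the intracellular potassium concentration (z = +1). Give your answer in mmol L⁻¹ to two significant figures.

Nernst: E = (26.1/1) · ln([out]/[in]), so ln([out]/[in]) = -84.5 × 1 / 26.1 = -3.2375.
[out]/[in] = e^(-3.2375) = 0.03926.
[in] = 4.79 / 0.03926 = 122 mmol L⁻¹.

120 mmol L⁻¹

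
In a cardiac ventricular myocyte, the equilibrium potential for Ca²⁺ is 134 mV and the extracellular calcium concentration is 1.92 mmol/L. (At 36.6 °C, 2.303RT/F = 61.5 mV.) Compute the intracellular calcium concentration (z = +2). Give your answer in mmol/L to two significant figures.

0.000084 mmol/L

Nernst: E = (61.5/2) · log₁₀([out]/[in]), so log₁₀([out]/[in]) = 134.0 × 2 / 61.5 = 4.3577.
[out]/[in] = 10^(4.3577) = 2.279e+04.
[in] = 1.92 / 2.279e+04 = 8.425e-05 mmol/L.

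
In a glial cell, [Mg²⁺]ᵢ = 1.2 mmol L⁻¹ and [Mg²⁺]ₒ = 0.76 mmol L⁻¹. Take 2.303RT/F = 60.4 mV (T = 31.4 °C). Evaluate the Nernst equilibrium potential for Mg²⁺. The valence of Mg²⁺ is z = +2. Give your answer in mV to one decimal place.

-6.0 mV

E = (60.4/z) · log₁₀([Mg²⁺]_out/[Mg²⁺]_in) with z = +2.
= (60.4/2) · log₁₀(0.76/1.2) = 30.20 · log₁₀(0.6333)
= 30.20 · (-0.1984) = -5.99 mV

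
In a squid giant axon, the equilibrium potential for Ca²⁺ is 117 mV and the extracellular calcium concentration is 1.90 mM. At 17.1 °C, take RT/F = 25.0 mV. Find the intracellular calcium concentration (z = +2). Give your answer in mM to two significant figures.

0.00016 mM

Nernst: E = (25.0/2) · ln([out]/[in]), so ln([out]/[in]) = 117.0 × 2 / 25.0 = 9.3600.
[out]/[in] = e^(9.3600) = 1.161e+04.
[in] = 1.90 / 1.161e+04 = 0.0001636 mM.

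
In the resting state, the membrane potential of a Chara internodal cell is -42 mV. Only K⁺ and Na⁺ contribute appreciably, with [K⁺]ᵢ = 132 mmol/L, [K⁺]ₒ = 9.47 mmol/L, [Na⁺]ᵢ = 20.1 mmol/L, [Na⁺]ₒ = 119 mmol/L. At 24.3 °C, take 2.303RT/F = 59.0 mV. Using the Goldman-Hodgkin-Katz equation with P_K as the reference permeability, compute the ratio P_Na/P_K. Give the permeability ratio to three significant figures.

Let α = P_Na/P_K. GHK: Vm = 59.0·log₁₀[(Kₒ + α·Naₒ)/(Kᵢ + α·Naᵢ)].
10^(Vm/59.0) = 10^(-42.0/59.0) = 0.19415
So 0.19415·(Kᵢ + α·Naᵢ) = Kₒ + α·Naₒ → α = (0.19415·132.0 − 9.47) / (119.0 − 0.19415·20.1)
α = (25.63 − 9.47) / (119.0 − 3.902) = 16.16/115.1 = 0.1404

0.140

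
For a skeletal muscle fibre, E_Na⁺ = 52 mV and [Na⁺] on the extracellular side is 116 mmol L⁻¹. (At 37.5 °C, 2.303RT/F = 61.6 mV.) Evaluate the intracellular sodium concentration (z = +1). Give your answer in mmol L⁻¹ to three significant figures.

Nernst: E = (61.6/1) · log₁₀([out]/[in]), so log₁₀([out]/[in]) = 52.0 × 1 / 61.6 = 0.8442.
[out]/[in] = 10^(0.8442) = 6.985.
[in] = 116 / 6.985 = 16.61 mmol L⁻¹.

16.6 mmol L⁻¹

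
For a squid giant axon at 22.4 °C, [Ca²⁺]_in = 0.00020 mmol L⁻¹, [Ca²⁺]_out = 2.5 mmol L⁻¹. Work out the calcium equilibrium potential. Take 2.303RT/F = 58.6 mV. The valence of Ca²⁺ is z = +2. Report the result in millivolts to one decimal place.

120.0 mV

E = (58.6/z) · log₁₀([Ca²⁺]_out/[Ca²⁺]_in) with z = +2.
= (58.6/2) · log₁₀(2.5/0.00020) = 29.30 · log₁₀(1.25e+04)
= 29.30 · (4.0969) = 120.04 mV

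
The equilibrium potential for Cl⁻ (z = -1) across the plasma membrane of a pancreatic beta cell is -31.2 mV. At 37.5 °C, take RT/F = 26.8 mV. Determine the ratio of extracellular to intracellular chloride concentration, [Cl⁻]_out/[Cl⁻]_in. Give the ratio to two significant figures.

ln([out]/[in]) = E·z/(26.8) = -31.2 × -1 / 26.8 = 1.1642
[out]/[in] = e^(1.1642) = 3.203

3.2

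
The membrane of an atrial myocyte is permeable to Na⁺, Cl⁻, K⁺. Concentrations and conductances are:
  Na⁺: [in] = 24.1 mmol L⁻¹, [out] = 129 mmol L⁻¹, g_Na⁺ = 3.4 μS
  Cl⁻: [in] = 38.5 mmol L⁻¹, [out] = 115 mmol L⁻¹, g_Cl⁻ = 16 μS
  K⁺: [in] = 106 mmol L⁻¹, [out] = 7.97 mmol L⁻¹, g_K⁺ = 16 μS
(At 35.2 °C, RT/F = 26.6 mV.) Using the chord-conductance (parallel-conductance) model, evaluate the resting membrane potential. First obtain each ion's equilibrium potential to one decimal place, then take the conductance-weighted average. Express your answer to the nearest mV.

E_Na⁺ = (26.6/1)·ln(129/24.1) = 44.6 mV
E_Cl⁻ = (26.6/-1)·ln(115/38.5) = -29.1 mV
E_K⁺ = (26.6/1)·ln(7.97/106) = -68.8 mV
Vm = (Σ gᵢEᵢ)/(Σ gᵢ) = (3.4·44.6 + 16·-29.1 + 16·-68.8) / (3.4 + 16 + 16)
= -1414.76 / 35.4 = -39.96 mV

-40 mV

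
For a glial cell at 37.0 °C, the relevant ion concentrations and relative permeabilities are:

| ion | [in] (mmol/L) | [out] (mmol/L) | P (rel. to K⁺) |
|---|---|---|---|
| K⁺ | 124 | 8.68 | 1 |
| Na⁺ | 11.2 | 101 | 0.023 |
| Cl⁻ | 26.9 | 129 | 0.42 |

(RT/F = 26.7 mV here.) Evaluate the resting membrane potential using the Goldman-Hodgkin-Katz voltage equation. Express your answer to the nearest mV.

Vm = 26.7 · ln[(Σ P·[cation]ₒ + Σ P·[anion]ᵢ) / (Σ P·[cation]ᵢ + Σ P·[anion]ₒ)]
Numerator = 1×8.68 + 0.023×101 + 0.42×26.9 = 22.3
Denominator = 1×124 + 0.023×11.2 + 0.42×129 = 178.4
Vm = 26.7 · ln(0.12498) = 26.7 × (-2.0796) = -55.53 mV

-56 mV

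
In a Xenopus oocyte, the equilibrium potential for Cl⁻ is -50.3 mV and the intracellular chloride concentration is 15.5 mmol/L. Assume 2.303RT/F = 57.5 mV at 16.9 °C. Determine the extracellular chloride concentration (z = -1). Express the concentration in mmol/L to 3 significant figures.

Nernst: E = (57.5/-1) · log₁₀([out]/[in]), so log₁₀([out]/[in]) = -50.3 × -1 / 57.5 = 0.8748.
[out]/[in] = 10^(0.8748) = 7.495.
[out] = 7.495 × 15.5 = 116.2 mmol/L.

116 mmol/L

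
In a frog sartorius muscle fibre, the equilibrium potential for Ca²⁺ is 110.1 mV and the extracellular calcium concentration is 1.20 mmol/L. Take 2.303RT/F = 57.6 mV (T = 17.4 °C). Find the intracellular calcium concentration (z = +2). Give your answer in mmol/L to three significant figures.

Nernst: E = (57.6/2) · log₁₀([out]/[in]), so log₁₀([out]/[in]) = 110.1 × 2 / 57.6 = 3.8229.
[out]/[in] = 10^(3.8229) = 6651.
[in] = 1.20 / 6651 = 0.0001804 mmol/L.

0.000180 mmol/L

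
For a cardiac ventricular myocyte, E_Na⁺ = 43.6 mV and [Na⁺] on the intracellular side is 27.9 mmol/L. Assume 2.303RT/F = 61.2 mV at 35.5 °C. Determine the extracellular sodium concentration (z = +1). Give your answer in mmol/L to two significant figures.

140 mmol/L

Nernst: E = (61.2/1) · log₁₀([out]/[in]), so log₁₀([out]/[in]) = 43.6 × 1 / 61.2 = 0.7124.
[out]/[in] = 10^(0.7124) = 5.157.
[out] = 5.157 × 27.9 = 143.9 mmol/L.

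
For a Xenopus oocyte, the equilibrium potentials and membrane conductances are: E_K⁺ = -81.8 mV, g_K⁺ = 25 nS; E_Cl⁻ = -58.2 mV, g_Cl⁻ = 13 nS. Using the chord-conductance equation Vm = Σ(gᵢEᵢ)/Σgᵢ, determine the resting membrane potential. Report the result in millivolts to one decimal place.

-73.7 mV

Σ gᵢEᵢ = 25·(-81.8) + 13·(-58.2) = -2801.60
Σ gᵢ = 25 + 13 = 38
Vm = -2801.60 / 38 = -73.73 mV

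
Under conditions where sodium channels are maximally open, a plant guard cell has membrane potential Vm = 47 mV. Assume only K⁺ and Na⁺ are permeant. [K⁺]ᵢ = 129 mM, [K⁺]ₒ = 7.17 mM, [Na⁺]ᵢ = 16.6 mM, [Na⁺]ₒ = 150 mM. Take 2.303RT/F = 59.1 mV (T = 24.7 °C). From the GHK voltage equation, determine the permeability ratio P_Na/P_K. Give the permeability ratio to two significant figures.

17

Let α = P_Na/P_K. GHK: Vm = 59.1·log₁₀[(Kₒ + α·Naₒ)/(Kᵢ + α·Naᵢ)].
10^(Vm/59.1) = 10^(47.0/59.1) = 6.2411
So 6.2411·(Kᵢ + α·Naᵢ) = Kₒ + α·Naₒ → α = (6.2411·129.0 − 7.17) / (150.0 − 6.2411·16.6)
α = (805.1 − 7.17) / (150.0 − 103.6) = 797.9/46.4 = 17.2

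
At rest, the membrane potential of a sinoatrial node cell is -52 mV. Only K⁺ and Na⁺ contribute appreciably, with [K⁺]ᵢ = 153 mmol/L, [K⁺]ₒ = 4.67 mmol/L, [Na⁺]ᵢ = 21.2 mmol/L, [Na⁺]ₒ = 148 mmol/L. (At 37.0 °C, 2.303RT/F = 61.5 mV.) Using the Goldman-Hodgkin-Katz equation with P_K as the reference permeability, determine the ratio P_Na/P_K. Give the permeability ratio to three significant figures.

0.118

Let α = P_Na/P_K. GHK: Vm = 61.5·log₁₀[(Kₒ + α·Naₒ)/(Kᵢ + α·Naᵢ)].
10^(Vm/61.5) = 10^(-52.0/61.5) = 0.14272
So 0.14272·(Kᵢ + α·Naᵢ) = Kₒ + α·Naₒ → α = (0.14272·153.0 − 4.67) / (148.0 − 0.14272·21.2)
α = (21.84 − 4.67) / (148.0 − 3.026) = 17.17/145 = 0.1184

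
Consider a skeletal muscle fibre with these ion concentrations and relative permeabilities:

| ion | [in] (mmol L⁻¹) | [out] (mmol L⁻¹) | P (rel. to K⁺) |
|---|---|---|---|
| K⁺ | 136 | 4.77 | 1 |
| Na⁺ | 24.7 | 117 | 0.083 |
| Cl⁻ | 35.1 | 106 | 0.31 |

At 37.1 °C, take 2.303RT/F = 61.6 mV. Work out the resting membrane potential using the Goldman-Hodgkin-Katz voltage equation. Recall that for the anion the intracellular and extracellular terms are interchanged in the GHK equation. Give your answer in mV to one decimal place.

Vm = 61.6 · log₁₀[(Σ P·[cation]ₒ + Σ P·[anion]ᵢ) / (Σ P·[cation]ᵢ + Σ P·[anion]ₒ)]
Numerator = 1×4.77 + 0.083×117 + 0.31×35.1 = 25.36
Denominator = 1×136 + 0.083×24.7 + 0.31×106 = 170.9
Vm = 61.6 · log₁₀(0.14839) = 61.6 × (-0.8286) = -51.04 mV

-51.0 mV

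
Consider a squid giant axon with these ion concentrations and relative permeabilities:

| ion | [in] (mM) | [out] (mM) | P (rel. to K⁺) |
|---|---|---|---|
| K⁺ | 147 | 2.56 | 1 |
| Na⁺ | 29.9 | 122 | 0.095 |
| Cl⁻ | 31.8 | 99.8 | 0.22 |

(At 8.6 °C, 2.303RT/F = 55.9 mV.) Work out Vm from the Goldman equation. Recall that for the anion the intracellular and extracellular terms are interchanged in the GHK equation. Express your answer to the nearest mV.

Vm = 55.9 · log₁₀[(Σ P·[cation]ₒ + Σ P·[anion]ᵢ) / (Σ P·[cation]ᵢ + Σ P·[anion]ₒ)]
Numerator = 1×2.56 + 0.095×122 + 0.22×31.8 = 21.15
Denominator = 1×147 + 0.095×29.9 + 0.22×99.8 = 171.8
Vm = 55.9 · log₁₀(0.12309) = 55.9 × (-0.9098) = -50.86 mV

-51 mV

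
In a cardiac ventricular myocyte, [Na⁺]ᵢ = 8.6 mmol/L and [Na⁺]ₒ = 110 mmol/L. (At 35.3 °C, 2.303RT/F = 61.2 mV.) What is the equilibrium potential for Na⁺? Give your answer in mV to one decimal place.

67.7 mV

E = (61.2/z) · log₁₀([Na⁺]_out/[Na⁺]_in) with z = +1.
= (61.2/1) · log₁₀(110/8.6) = 61.20 · log₁₀(12.79)
= 61.20 · (1.1069) = 67.74 mV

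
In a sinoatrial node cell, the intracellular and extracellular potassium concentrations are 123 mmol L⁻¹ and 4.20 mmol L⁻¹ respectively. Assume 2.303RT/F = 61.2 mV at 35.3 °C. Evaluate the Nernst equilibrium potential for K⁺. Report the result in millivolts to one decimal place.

-89.8 mV

E = (61.2/z) · log₁₀([K⁺]_out/[K⁺]_in) with z = +1.
= (61.2/1) · log₁₀(4.20/123) = 61.20 · log₁₀(0.03415)
= 61.20 · (-1.4667) = -89.76 mV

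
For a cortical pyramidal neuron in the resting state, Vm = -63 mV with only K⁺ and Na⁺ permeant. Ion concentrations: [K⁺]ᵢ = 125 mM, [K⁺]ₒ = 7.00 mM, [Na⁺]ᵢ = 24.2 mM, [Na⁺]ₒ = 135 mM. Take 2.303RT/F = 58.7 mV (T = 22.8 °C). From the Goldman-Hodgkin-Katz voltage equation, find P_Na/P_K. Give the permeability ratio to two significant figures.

0.027

Let α = P_Na/P_K. GHK: Vm = 58.7·log₁₀[(Kₒ + α·Naₒ)/(Kᵢ + α·Naᵢ)].
10^(Vm/58.7) = 10^(-63.0/58.7) = 0.084478
So 0.084478·(Kᵢ + α·Naᵢ) = Kₒ + α·Naₒ → α = (0.084478·125.0 − 7.0) / (135.0 − 0.084478·24.2)
α = (10.56 − 7.0) / (135.0 − 2.044) = 3.56/133 = 0.02677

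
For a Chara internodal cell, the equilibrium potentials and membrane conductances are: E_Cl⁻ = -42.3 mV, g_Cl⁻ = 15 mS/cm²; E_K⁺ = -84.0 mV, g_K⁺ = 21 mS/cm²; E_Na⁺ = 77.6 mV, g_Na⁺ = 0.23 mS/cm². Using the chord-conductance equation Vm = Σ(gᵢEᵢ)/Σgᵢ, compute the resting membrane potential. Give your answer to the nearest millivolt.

Σ gᵢEᵢ = 15·(-42.3) + 21·(-84.0) + 0.23·(77.6) = -2380.65
Σ gᵢ = 15 + 21 + 0.23 = 36.23
Vm = -2380.65 / 36.23 = -65.71 mV

-66 mV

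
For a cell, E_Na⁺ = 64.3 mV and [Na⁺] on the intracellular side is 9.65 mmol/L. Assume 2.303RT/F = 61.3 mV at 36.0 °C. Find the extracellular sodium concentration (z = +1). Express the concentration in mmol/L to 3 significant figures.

108 mmol/L

Nernst: E = (61.3/1) · log₁₀([out]/[in]), so log₁₀([out]/[in]) = 64.3 × 1 / 61.3 = 1.0489.
[out]/[in] = 10^(1.0489) = 11.19.
[out] = 11.19 × 9.65 = 108 mmol/L.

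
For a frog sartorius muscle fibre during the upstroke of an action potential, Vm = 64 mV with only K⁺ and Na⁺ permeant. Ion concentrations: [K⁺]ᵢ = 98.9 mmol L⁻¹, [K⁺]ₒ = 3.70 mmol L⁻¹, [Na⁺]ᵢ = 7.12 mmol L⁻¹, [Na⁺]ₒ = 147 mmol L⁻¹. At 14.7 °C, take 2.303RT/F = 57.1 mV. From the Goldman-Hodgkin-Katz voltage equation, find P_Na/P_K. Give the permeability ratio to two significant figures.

Let α = P_Na/P_K. GHK: Vm = 57.1·log₁₀[(Kₒ + α·Naₒ)/(Kᵢ + α·Naᵢ)].
10^(Vm/57.1) = 10^(64.0/57.1) = 13.208
So 13.208·(Kᵢ + α·Naᵢ) = Kₒ + α·Naₒ → α = (13.208·98.9 − 3.7) / (147.0 − 13.208·7.12)
α = (1306 − 3.7) / (147.0 − 94.04) = 1303/52.96 = 24.6

25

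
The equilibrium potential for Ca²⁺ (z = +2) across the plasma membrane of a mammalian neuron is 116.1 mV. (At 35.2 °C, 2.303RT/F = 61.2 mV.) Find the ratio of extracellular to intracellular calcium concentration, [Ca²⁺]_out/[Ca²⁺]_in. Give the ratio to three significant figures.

6220

log₁₀([out]/[in]) = E·z/(61.2) = 116.1 × 2 / 61.2 = 3.7941
[out]/[in] = 10^(3.7941) = 6225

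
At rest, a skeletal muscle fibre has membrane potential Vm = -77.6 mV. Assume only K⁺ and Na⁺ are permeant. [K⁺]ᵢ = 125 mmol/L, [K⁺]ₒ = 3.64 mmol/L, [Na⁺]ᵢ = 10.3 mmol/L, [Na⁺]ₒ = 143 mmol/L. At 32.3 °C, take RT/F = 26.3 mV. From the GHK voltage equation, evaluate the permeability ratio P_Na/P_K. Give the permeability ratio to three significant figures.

Let α = P_Na/P_K. GHK: Vm = 26.3·ln[(Kₒ + α·Naₒ)/(Kᵢ + α·Naᵢ)].
e^(Vm/26.3) = e^(-77.6/26.3) = 0.05231
So 0.05231·(Kᵢ + α·Naᵢ) = Kₒ + α·Naₒ → α = (0.05231·125.0 − 3.64) / (143.0 − 0.05231·10.3)
α = (6.539 − 3.64) / (143.0 − 0.5388) = 2.899/142.5 = 0.02035

0.0203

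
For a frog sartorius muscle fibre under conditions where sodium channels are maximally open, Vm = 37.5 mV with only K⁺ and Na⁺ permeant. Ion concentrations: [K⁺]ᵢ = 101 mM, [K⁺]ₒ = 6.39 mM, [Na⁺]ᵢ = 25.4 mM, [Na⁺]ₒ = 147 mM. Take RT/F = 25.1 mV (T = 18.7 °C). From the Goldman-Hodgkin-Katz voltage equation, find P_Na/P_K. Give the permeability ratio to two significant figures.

13

Let α = P_Na/P_K. GHK: Vm = 25.1·ln[(Kₒ + α·Naₒ)/(Kᵢ + α·Naᵢ)].
e^(Vm/25.1) = e^(37.5/25.1) = 4.455
So 4.455·(Kᵢ + α·Naᵢ) = Kₒ + α·Naₒ → α = (4.455·101.0 − 6.39) / (147.0 − 4.455·25.4)
α = (450 − 6.39) / (147.0 − 113.2) = 443.6/33.84 = 13.11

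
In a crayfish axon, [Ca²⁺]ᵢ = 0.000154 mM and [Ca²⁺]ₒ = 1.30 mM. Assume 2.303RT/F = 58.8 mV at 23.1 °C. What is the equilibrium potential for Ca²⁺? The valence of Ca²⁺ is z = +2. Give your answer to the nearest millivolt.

E = (58.8/z) · log₁₀([Ca²⁺]_out/[Ca²⁺]_in) with z = +2.
= (58.8/2) · log₁₀(1.30/0.000154) = 29.40 · log₁₀(8442)
= 29.40 · (3.9264) = 115.44 mV

115 mV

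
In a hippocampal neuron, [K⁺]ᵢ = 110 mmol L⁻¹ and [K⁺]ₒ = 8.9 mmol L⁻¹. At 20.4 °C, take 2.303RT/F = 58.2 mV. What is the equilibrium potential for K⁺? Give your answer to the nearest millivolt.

-64 mV

E = (58.2/z) · log₁₀([K⁺]_out/[K⁺]_in) with z = +1.
= (58.2/1) · log₁₀(8.9/110) = 58.20 · log₁₀(0.08091)
= 58.20 · (-1.0920) = -63.55 mV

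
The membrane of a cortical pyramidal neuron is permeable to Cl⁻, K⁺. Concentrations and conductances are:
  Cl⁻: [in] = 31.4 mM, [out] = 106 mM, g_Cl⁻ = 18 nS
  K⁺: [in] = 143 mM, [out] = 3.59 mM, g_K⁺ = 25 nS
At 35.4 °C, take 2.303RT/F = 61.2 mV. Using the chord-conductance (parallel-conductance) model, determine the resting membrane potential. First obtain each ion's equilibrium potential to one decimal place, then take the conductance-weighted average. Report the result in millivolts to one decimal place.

-70.4 mV

E_Cl⁻ = (61.2/-1)·log₁₀(106/31.4) = -32.3 mV
E_K⁺ = (61.2/1)·log₁₀(3.59/143) = -97.9 mV
Vm = (Σ gᵢEᵢ)/(Σ gᵢ) = (18·-32.3 + 25·-97.9) / (18 + 25)
= -3028.90 / 43 = -70.44 mV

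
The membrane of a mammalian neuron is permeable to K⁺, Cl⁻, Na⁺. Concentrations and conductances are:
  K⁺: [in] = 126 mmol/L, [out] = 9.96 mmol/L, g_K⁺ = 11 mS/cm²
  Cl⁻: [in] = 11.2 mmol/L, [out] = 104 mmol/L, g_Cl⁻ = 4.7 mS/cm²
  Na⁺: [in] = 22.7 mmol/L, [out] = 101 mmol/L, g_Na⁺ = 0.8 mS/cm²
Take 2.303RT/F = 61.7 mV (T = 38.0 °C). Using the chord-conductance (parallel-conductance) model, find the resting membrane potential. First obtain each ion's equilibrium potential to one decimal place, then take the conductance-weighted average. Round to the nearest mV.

-60 mV

E_K⁺ = (61.7/1)·log₁₀(9.96/126) = -68.0 mV
E_Cl⁻ = (61.7/-1)·log₁₀(104/11.2) = -59.7 mV
E_Na⁺ = (61.7/1)·log₁₀(101/22.7) = 40.0 mV
Vm = (Σ gᵢEᵢ)/(Σ gᵢ) = (11·-68.0 + 4.7·-59.7 + 0.8·40.0) / (11 + 4.7 + 0.8)
= -996.59 / 16.5 = -60.40 mV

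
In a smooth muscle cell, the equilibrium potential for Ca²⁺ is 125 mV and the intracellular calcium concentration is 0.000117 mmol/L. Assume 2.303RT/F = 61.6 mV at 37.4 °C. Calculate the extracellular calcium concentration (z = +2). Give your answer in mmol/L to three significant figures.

Nernst: E = (61.6/2) · log₁₀([out]/[in]), so log₁₀([out]/[in]) = 125.0 × 2 / 61.6 = 4.0584.
[out]/[in] = 10^(4.0584) = 1.144e+04.
[out] = 1.144e+04 × 0.000117 = 1.339 mmol/L.

1.34 mmol/L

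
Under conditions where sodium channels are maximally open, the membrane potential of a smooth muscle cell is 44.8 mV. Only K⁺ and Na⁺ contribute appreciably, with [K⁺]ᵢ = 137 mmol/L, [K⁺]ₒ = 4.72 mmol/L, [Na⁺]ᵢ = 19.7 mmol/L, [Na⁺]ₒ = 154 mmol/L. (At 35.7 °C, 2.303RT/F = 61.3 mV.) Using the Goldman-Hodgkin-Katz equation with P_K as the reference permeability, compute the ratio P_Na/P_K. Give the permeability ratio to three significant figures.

Let α = P_Na/P_K. GHK: Vm = 61.3·log₁₀[(Kₒ + α·Naₒ)/(Kᵢ + α·Naᵢ)].
10^(Vm/61.3) = 10^(44.8/61.3) = 5.3806
So 5.3806·(Kᵢ + α·Naᵢ) = Kₒ + α·Naₒ → α = (5.3806·137.0 − 4.72) / (154.0 − 5.3806·19.7)
α = (737.1 − 4.72) / (154.0 − 106) = 732.4/48 = 15.26

15.3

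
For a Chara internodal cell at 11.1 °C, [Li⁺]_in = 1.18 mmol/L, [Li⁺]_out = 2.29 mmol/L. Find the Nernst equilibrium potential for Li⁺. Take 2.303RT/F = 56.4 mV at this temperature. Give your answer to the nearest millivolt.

16 mV

E = (56.4/z) · log₁₀([Li⁺]_out/[Li⁺]_in) with z = +1.
= (56.4/1) · log₁₀(2.29/1.18) = 56.40 · log₁₀(1.941)
= 56.40 · (0.2880) = 16.24 mV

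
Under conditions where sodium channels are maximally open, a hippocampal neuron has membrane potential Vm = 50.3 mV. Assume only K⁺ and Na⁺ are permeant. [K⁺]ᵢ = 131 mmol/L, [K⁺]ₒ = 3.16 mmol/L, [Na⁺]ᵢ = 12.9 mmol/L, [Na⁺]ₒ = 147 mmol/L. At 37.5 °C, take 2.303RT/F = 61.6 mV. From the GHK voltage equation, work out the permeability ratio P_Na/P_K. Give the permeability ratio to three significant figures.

13.7

Let α = P_Na/P_K. GHK: Vm = 61.6·log₁₀[(Kₒ + α·Naₒ)/(Kᵢ + α·Naᵢ)].
10^(Vm/61.6) = 10^(50.3/61.6) = 6.5548
So 6.5548·(Kᵢ + α·Naᵢ) = Kₒ + α·Naₒ → α = (6.5548·131.0 − 3.16) / (147.0 − 6.5548·12.9)
α = (858.7 − 3.16) / (147.0 − 84.56) = 855.5/62.44 = 13.7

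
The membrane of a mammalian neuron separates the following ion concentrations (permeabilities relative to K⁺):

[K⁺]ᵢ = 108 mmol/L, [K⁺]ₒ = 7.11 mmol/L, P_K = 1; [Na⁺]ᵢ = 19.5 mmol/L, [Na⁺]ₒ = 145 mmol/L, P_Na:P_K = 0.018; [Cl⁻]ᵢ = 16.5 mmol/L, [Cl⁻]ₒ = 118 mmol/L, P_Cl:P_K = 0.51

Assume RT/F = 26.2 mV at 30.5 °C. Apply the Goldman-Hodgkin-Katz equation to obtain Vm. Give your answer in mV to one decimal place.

-58.4 mV

Vm = 26.2 · ln[(Σ P·[cation]ₒ + Σ P·[anion]ᵢ) / (Σ P·[cation]ᵢ + Σ P·[anion]ₒ)]
Numerator = 1×7.11 + 0.018×145 + 0.51×16.5 = 18.14
Denominator = 1×108 + 0.018×19.5 + 0.51×118 = 168.5
Vm = 26.2 · ln(0.10761) = 26.2 × (-2.2293) = -58.41 mV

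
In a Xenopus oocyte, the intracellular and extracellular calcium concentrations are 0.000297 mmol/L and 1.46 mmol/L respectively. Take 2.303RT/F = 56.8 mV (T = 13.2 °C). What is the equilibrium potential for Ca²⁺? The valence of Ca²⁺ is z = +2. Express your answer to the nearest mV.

E = (56.8/z) · log₁₀([Ca²⁺]_out/[Ca²⁺]_in) with z = +2.
= (56.8/2) · log₁₀(1.46/0.000297) = 28.40 · log₁₀(4916)
= 28.40 · (3.6916) = 104.84 mV

105 mV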